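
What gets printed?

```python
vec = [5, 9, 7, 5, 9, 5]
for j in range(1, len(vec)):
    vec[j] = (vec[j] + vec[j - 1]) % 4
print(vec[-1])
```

j=1: vec[1] = (9+5)%4 = 2 → [5, 2, 7, 5, 9, 5]
j=2: vec[2] = (7+2)%4 = 1 → [5, 2, 1, 5, 9, 5]
j=3: vec[3] = (5+1)%4 = 2 → [5, 2, 1, 2, 9, 5]
j=4: vec[4] = (9+2)%4 = 3 → [5, 2, 1, 2, 3, 5]
j=5: vec[5] = (5+3)%4 = 0 → [5, 2, 1, 2, 3, 0]

0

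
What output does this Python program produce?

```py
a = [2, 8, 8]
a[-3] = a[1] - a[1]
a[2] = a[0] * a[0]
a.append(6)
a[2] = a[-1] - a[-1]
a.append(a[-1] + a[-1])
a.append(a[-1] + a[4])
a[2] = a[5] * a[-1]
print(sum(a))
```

a[-3] = a[1]-a[1] = 8-8 = 0 → [0, 8, 8]
a[2] = a[0]*a[0] = 0*0 = 0 → [0, 8, 0]
append 6 → [0, 8, 0, 6]
a[2] = a[-1]-a[-1] = 6-6 = 0 → [0, 8, 0, 6]
append a[-1]+a[-1] = 6+6 = 12 → [0, 8, 0, 6, 12]
append a[-1]+a[4] = 12+12 = 24 → [0, 8, 0, 6, 12, 24]
a[2] = a[5]*a[-1] = 24*24 = 576 → [0, 8, 576, 6, 12, 24]
sum = 626

626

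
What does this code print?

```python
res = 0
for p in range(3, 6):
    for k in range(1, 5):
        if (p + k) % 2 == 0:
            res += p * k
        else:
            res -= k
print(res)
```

p=3,k=1: even sum, res = 0+3 = 3
p=3,k=2: odd sum, res = 3-2 = 1
p=3,k=3: even sum, res = 1+9 = 10
p=3,k=4: odd sum, res = 10-4 = 6
p=4,k=1: odd sum, res = 6-1 = 5
p=4,k=2: even sum, res = 5+8 = 13
p=4,k=3: odd sum, res = 13-3 = 10
p=4,k=4: even sum, res = 10+16 = 26
p=5,k=1: even sum, res = 26+5 = 31
p=5,k=2: odd sum, res = 31-2 = 29
p=5,k=3: even sum, res = 29+15 = 44
p=5,k=4: odd sum, res = 44-4 = 40

40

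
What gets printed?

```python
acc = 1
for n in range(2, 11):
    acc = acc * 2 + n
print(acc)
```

n=2: acc = 1*2+2 = 4
n=3: acc = 4*2+3 = 11
n=4: acc = 11*2+4 = 26
n=5: acc = 26*2+5 = 57
n=6: acc = 57*2+6 = 120
n=7: acc = 120*2+7 = 247
n=8: acc = 247*2+8 = 502
n=9: acc = 502*2+9 = 1013
n=10: acc = 1013*2+10 = 2036

2036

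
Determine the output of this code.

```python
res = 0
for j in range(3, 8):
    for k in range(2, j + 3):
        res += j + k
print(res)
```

300

j=3,k=2: res = 0+5 = 5
j=3,k=3: res = 5+6 = 11
j=3,k=4: res = 11+7 = 18
j=3,k=5: res = 18+8 = 26
j=4,k=2: res = 26+6 = 32
j=4,k=3: res = 32+7 = 39
j=4,k=4: res = 39+8 = 47
j=4,k=5: res = 47+9 = 56
j=4,k=6: res = 56+10 = 66
j=5,k=2: res = 66+7 = 73
j=5,k=3: res = 73+8 = 81
j=5,k=4: res = 81+9 = 90
j=5,k=5: res = 90+10 = 100
j=5,k=6: res = 100+11 = 111
j=5,k=7: res = 111+12 = 123
j=6,k=2: res = 123+8 = 131
j=6,k=3: res = 131+9 = 140
j=6,k=4: res = 140+10 = 150
j=6,k=5: res = 150+11 = 161
j=6,k=6: res = 161+12 = 173
j=6,k=7: res = 173+13 = 186
j=6,k=8: res = 186+14 = 200
j=7,k=2: res = 200+9 = 209
j=7,k=3: res = 209+10 = 219
j=7,k=4: res = 219+11 = 230
j=7,k=5: res = 230+12 = 242
j=7,k=6: res = 242+13 = 255
j=7,k=7: res = 255+14 = 269
j=7,k=8: res = 269+15 = 284
j=7,k=9: res = 284+16 = 300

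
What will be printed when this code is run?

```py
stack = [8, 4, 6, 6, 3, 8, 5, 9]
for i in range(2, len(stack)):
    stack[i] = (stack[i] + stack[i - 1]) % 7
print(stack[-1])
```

6

i=2: stack[2] = (6+4)%7 = 3 → [8, 4, 3, 6, 3, 8, 5, 9]
i=3: stack[3] = (6+3)%7 = 2 → [8, 4, 3, 2, 3, 8, 5, 9]
i=4: stack[4] = (3+2)%7 = 5 → [8, 4, 3, 2, 5, 8, 5, 9]
i=5: stack[5] = (8+5)%7 = 6 → [8, 4, 3, 2, 5, 6, 5, 9]
i=6: stack[6] = (5+6)%7 = 4 → [8, 4, 3, 2, 5, 6, 4, 9]
i=7: stack[7] = (9+4)%7 = 6 → [8, 4, 3, 2, 5, 6, 4, 6]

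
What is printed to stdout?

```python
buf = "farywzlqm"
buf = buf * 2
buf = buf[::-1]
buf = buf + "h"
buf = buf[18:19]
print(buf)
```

repeat ×2 → 'farywzlqmfarywzlqm'
reverse → 'mqlzwyrafmqlzwyraf'
+ 'h' → 'mqlzwyrafmqlzwyrafh'
slice [18:19] → 'h'

h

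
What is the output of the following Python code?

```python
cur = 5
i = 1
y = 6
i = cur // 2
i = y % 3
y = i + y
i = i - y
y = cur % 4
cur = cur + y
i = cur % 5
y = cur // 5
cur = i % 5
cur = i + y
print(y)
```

1

i = 5//2 = 2
i = 6%3 = 0
y = 0+6 = 6
i = 0-6 = -6
y = 5%4 = 1
cur = 5+1 = 6
i = 6%5 = 1
y = 6//5 = 1
cur = 1%5 = 1
cur = 1+1 = 2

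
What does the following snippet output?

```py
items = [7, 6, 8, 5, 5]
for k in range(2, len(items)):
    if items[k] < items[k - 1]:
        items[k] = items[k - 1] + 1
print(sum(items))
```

40

k=2: 8>=6, unchanged → [7, 6, 8, 5, 5]
k=3: 5<8, items[3] = 8+1 = 9 → [7, 6, 8, 9, 5]
k=4: 5<9, items[4] = 9+1 = 10 → [7, 6, 8, 9, 10]
sum = 40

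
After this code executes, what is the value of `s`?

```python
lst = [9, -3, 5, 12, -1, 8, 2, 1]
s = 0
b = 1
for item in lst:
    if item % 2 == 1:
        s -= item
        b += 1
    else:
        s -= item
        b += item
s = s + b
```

-5

item=9: odd, s = 0-9 = -9; b=2
item=-3: odd, s = (-9)-(-3) = -6; b=3
item=5: odd, s = (-6)-5 = -11; b=4
item=12: not odd, s = (-11)-12 = -23; b=16
item=-1: odd, s = (-23)-(-1) = -22; b=17
item=8: not odd, s = (-22)-8 = -30; b=25
item=2: not odd, s = (-30)-2 = -32; b=27
item=1: odd, s = (-32)-1 = -33; b=28
s+b = (-33)+28 = -5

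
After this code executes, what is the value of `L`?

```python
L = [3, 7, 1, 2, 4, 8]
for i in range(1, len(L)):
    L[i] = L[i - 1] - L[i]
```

i=1: L[1] = 3-7 = -4 → [3, -4, 1, 2, 4, 8]
i=2: L[2] = (-4)-1 = -5 → [3, -4, -5, 2, 4, 8]
i=3: L[3] = (-5)-2 = -7 → [3, -4, -5, -7, 4, 8]
i=4: L[4] = (-7)-4 = -11 → [3, -4, -5, -7, -11, 8]
i=5: L[5] = (-11)-8 = -19 → [3, -4, -5, -7, -11, -19]

[3, -4, -5, -7, -11, -19]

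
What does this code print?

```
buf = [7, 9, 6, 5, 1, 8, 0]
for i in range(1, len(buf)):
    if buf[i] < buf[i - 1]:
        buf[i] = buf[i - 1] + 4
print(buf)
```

i=1: 9>=7, unchanged → [7, 9, 6, 5, 1, 8, 0]
i=2: 6<9, buf[2] = 9+4 = 13 → [7, 9, 13, 5, 1, 8, 0]
i=3: 5<13, buf[3] = 13+4 = 17 → [7, 9, 13, 17, 1, 8, 0]
i=4: 1<17, buf[4] = 17+4 = 21 → [7, 9, 13, 17, 21, 8, 0]
i=5: 8<21, buf[5] = 21+4 = 25 → [7, 9, 13, 17, 21, 25, 0]
i=6: 0<25, buf[6] = 25+4 = 29 → [7, 9, 13, 17, 21, 25, 29]

[7, 9, 13, 17, 21, 25, 29]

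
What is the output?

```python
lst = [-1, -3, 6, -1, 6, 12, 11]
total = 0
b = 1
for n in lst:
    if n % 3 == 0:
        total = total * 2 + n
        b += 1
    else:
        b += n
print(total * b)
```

336

n=-1: not %3==0; b=0
n=-3: %3==0, total = 0*2+(-3) = -3; b=1
n=6: %3==0, total = (-3)*2+6 = 0; b=2
n=-1: not %3==0; b=1
n=6: %3==0, total = 0*2+6 = 6; b=2
n=12: %3==0, total = 6*2+12 = 24; b=3
n=11: not %3==0; b=14
total*b = 24*14 = 336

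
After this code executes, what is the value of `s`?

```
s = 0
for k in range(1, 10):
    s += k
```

45

k=1: s = 0+1 = 1
k=2: s = 1+2 = 3
k=3: s = 3+3 = 6
k=4: s = 6+4 = 10
k=5: s = 10+5 = 15
k=6: s = 15+6 = 21
k=7: s = 21+7 = 28
k=8: s = 28+8 = 36
k=9: s = 36+9 = 45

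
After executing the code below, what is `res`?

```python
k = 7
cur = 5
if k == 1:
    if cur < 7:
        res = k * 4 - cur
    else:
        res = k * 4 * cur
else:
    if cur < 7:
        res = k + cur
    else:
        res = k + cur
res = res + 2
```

14

k=7, cur=5
k == 1 is False; cur < 7 is True
→ res = k + cur = 12
res = 12+2 = 14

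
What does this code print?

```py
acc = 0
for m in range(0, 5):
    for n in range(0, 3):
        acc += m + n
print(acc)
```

m=0,n=0: acc = 0+0 = 0
m=0,n=1: acc = 0+1 = 1
m=0,n=2: acc = 1+2 = 3
m=1,n=0: acc = 3+1 = 4
m=1,n=1: acc = 4+2 = 6
m=1,n=2: acc = 6+3 = 9
m=2,n=0: acc = 9+2 = 11
m=2,n=1: acc = 11+3 = 14
m=2,n=2: acc = 14+4 = 18
m=3,n=0: acc = 18+3 = 21
m=3,n=1: acc = 21+4 = 25
m=3,n=2: acc = 25+5 = 30
m=4,n=0: acc = 30+4 = 34
m=4,n=1: acc = 34+5 = 39
m=4,n=2: acc = 39+6 = 45

45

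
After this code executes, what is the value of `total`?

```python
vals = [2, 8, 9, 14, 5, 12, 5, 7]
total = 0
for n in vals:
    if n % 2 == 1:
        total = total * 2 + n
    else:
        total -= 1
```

65

n=2: not odd, total = 0-1 = -1
n=8: not odd, total = (-1)-1 = -2
n=9: odd, total = (-2)*2+9 = 5
n=14: not odd, total = 5-1 = 4
n=5: odd, total = 4*2+5 = 13
n=12: not odd, total = 13-1 = 12
n=5: odd, total = 12*2+5 = 29
n=7: odd, total = 29*2+7 = 65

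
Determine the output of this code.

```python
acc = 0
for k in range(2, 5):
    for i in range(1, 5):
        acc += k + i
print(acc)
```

66

k=2,i=1: acc = 0+3 = 3
k=2,i=2: acc = 3+4 = 7
k=2,i=3: acc = 7+5 = 12
k=2,i=4: acc = 12+6 = 18
k=3,i=1: acc = 18+4 = 22
k=3,i=2: acc = 22+5 = 27
k=3,i=3: acc = 27+6 = 33
k=3,i=4: acc = 33+7 = 40
k=4,i=1: acc = 40+5 = 45
k=4,i=2: acc = 45+6 = 51
k=4,i=3: acc = 51+7 = 58
k=4,i=4: acc = 58+8 = 66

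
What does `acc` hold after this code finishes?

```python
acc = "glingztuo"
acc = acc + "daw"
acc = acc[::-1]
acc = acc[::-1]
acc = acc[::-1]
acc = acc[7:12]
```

+ 'daw' → 'glingztuodaw'
reverse → 'wadoutzgnilg'
reverse → 'glingztuodaw'
reverse → 'wadoutzgnilg'
slice [7:12] → 'gnilg'

'gnilg'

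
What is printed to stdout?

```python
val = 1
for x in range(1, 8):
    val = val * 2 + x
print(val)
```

375

x=1: val = 1*2+1 = 3
x=2: val = 3*2+2 = 8
x=3: val = 8*2+3 = 19
x=4: val = 19*2+4 = 42
x=5: val = 42*2+5 = 89
x=6: val = 89*2+6 = 184
x=7: val = 184*2+7 = 375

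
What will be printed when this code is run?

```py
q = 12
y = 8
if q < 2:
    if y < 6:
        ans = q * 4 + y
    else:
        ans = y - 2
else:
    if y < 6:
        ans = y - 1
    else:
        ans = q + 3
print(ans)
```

15

q=12, y=8
q < 2 is False; y < 6 is False
→ ans = q + 3 = 15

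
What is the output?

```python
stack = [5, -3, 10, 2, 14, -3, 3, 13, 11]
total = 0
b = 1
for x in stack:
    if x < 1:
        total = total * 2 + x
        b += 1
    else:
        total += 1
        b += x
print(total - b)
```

x=5: not <1, total = 0+1 = 1; b=6
x=-3: <1, total = 1*2+(-3) = -1; b=7
x=10: not <1, total = (-1)+1 = 0; b=17
x=2: not <1, total = 0+1 = 1; b=19
x=14: not <1, total = 1+1 = 2; b=33
x=-3: <1, total = 2*2+(-3) = 1; b=34
x=3: not <1, total = 1+1 = 2; b=37
x=13: not <1, total = 2+1 = 3; b=50
x=11: not <1, total = 3+1 = 4; b=61
total-b = 4-61 = -57

-57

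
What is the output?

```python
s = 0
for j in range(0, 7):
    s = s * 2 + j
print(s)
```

j=0: s = 0*2+0 = 0
j=1: s = 0*2+1 = 1
j=2: s = 1*2+2 = 4
j=3: s = 4*2+3 = 11
j=4: s = 11*2+4 = 26
j=5: s = 26*2+5 = 57
j=6: s = 57*2+6 = 120

120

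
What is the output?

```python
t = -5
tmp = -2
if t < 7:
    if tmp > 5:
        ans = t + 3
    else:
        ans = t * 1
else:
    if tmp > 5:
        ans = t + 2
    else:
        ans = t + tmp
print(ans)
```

-5

t=-5, tmp=-2
t < 7 is True; tmp > 5 is False
→ ans = t * 1 = -5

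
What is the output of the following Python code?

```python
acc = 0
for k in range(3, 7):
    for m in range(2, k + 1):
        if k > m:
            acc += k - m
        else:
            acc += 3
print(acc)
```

32

k=3,m=2: 3>2, acc = 0+1 = 1
k=3,m=3: not 3>3, acc = 1+3 = 4
k=4,m=2: 4>2, acc = 4+2 = 6
k=4,m=3: 4>3, acc = 6+1 = 7
k=4,m=4: not 4>4, acc = 7+3 = 10
k=5,m=2: 5>2, acc = 10+3 = 13
k=5,m=3: 5>3, acc = 13+2 = 15
k=5,m=4: 5>4, acc = 15+1 = 16
k=5,m=5: not 5>5, acc = 16+3 = 19
k=6,m=2: 6>2, acc = 19+4 = 23
k=6,m=3: 6>3, acc = 23+3 = 26
k=6,m=4: 6>4, acc = 26+2 = 28
k=6,m=5: 6>5, acc = 28+1 = 29
k=6,m=6: not 6>6, acc = 29+3 = 32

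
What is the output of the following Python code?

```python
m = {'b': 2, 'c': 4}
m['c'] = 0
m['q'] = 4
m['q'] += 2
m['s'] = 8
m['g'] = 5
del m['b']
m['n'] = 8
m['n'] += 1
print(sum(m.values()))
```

m['c'] = 0 → {'b': 2, 'c': 0}
m['q'] = 4 → {'b': 2, 'c': 0, 'q': 4}
m['q'] = 4+2 = 6 → {'b': 2, 'c': 0, 'q': 6}
m['s'] = 8 → {'b': 2, 'c': 0, 'q': 6, 's': 8}
m['g'] = 5 → {'b': 2, 'c': 0, 'q': 6, 's': 8, 'g': 5}
del 'b' → {'c': 0, 'q': 6, 's': 8, 'g': 5}
m['n'] = 8 → {'c': 0, 'q': 6, 's': 8, 'g': 5, 'n': 8}
m['n'] = 8+1 = 9 → {'c': 0, 'q': 6, 's': 8, 'g': 5, 'n': 9}
sum of values = 28

28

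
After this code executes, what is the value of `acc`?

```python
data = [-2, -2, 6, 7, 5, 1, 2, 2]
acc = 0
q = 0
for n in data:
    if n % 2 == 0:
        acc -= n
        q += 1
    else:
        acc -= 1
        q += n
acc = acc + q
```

n=-2: even, acc = 0-(-2) = 2; q=1
n=-2: even, acc = 2-(-2) = 4; q=2
n=6: even, acc = 4-6 = -2; q=3
n=7: not even, acc = (-2)-1 = -3; q=10
n=5: not even, acc = (-3)-1 = -4; q=15
n=1: not even, acc = (-4)-1 = -5; q=16
n=2: even, acc = (-5)-2 = -7; q=17
n=2: even, acc = (-7)-2 = -9; q=18
acc+q = (-9)+18 = 9

9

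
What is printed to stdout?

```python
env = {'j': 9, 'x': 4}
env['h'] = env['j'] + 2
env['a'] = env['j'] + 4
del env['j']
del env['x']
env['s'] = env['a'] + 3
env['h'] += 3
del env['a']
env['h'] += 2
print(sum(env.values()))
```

env['h'] = env['j']+2 = 11 → {'j': 9, 'x': 4, 'h': 11}
env['a'] = env['j']+4 = 13 → {'j': 9, 'x': 4, 'h': 11, 'a': 13}
del 'j' → {'x': 4, 'h': 11, 'a': 13}
del 'x' → {'h': 11, 'a': 13}
env['s'] = env['a']+3 = 16 → {'h': 11, 'a': 13, 's': 16}
env['h'] = 11+3 = 14 → {'h': 14, 'a': 13, 's': 16}
del 'a' → {'h': 14, 's': 16}
env['h'] = 14+2 = 16 → {'h': 16, 's': 16}
sum of values = 32

32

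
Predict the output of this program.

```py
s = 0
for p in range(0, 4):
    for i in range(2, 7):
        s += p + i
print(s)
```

110

p=0,i=2: s = 0+2 = 2
p=0,i=3: s = 2+3 = 5
p=0,i=4: s = 5+4 = 9
p=0,i=5: s = 9+5 = 14
p=0,i=6: s = 14+6 = 20
p=1,i=2: s = 20+3 = 23
p=1,i=3: s = 23+4 = 27
p=1,i=4: s = 27+5 = 32
p=1,i=5: s = 32+6 = 38
p=1,i=6: s = 38+7 = 45
p=2,i=2: s = 45+4 = 49
p=2,i=3: s = 49+5 = 54
p=2,i=4: s = 54+6 = 60
p=2,i=5: s = 60+7 = 67
p=2,i=6: s = 67+8 = 75
p=3,i=2: s = 75+5 = 80
p=3,i=3: s = 80+6 = 86
p=3,i=4: s = 86+7 = 93
p=3,i=5: s = 93+8 = 101
p=3,i=6: s = 101+9 = 110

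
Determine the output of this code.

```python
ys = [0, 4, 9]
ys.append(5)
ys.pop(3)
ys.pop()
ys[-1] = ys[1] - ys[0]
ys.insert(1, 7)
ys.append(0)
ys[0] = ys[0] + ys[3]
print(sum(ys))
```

append 5 → [0, 4, 9, 5]
pop(3) removes 5 → [0, 4, 9]
pop() removes 9 → [0, 4]
ys[-1] = ys[1]-ys[0] = 4-0 = 4 → [0, 4]
insert 7 at 1 → [0, 7, 4]
append 0 → [0, 7, 4, 0]
ys[0] = ys[0]+ys[3] = 0+0 = 0 → [0, 7, 4, 0]
sum = 11

11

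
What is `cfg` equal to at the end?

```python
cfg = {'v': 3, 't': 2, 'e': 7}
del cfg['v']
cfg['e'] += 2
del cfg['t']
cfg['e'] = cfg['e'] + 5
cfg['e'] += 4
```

del 'v' → {'t': 2, 'e': 7}
cfg['e'] = 7+2 = 9 → {'t': 2, 'e': 9}
del 't' → {'e': 9}
cfg['e'] = cfg['e']+5 = 14 → {'e': 14}
cfg['e'] = 14+4 = 18 → {'e': 18}

{'e': 18}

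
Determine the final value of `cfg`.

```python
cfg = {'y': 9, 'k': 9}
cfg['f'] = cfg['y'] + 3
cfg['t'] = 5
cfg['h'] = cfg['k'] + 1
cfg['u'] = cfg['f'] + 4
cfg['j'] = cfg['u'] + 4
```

cfg['f'] = cfg['y']+3 = 12 → {'y': 9, 'k': 9, 'f': 12}
cfg['t'] = 5 → {'y': 9, 'k': 9, 'f': 12, 't': 5}
cfg['h'] = cfg['k']+1 = 10 → {'y': 9, 'k': 9, 'f': 12, 't': 5, 'h': 10}
cfg['u'] = cfg['f']+4 = 16 → {'y': 9, 'k': 9, 'f': 12, 't': 5, 'h': 10, 'u': 16}
cfg['j'] = cfg['u']+4 = 20 → {'y': 9, 'k': 9, 'f': 12, 't': 5, 'h': 10, 'u': 16, 'j': 20}

{'y': 9, 'k': 9, 'f': 12, 't': 5, 'h': 10, 'u': 16, 'j': 20}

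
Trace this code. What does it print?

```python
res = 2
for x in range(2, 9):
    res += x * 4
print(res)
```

142

x=2: res = 2+2*4 = 10
x=3: res = 10+3*4 = 22
x=4: res = 22+4*4 = 38
x=5: res = 38+5*4 = 58
x=6: res = 58+6*4 = 82
x=7: res = 82+7*4 = 110
x=8: res = 110+8*4 = 142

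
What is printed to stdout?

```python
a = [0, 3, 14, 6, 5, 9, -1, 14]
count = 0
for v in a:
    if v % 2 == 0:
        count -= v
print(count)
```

v=0: even, count = 0-0 = 0
v=3: not even
v=14: even, count = 0-14 = -14
v=6: even, count = (-14)-6 = -20
v=5: not even
v=9: not even
v=-1: not even
v=14: even, count = (-20)-14 = -34

-34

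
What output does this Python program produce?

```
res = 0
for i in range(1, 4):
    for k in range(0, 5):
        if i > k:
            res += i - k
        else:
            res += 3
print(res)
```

37

i=1,k=0: 1>0, res = 0+1 = 1
i=1,k=1: not 1>1, res = 1+3 = 4
i=1,k=2: not 1>2, res = 4+3 = 7
i=1,k=3: not 1>3, res = 7+3 = 10
i=1,k=4: not 1>4, res = 10+3 = 13
i=2,k=0: 2>0, res = 13+2 = 15
i=2,k=1: 2>1, res = 15+1 = 16
i=2,k=2: not 2>2, res = 16+3 = 19
i=2,k=3: not 2>3, res = 19+3 = 22
i=2,k=4: not 2>4, res = 22+3 = 25
i=3,k=0: 3>0, res = 25+3 = 28
i=3,k=1: 3>1, res = 28+2 = 30
i=3,k=2: 3>2, res = 30+1 = 31
i=3,k=3: not 3>3, res = 31+3 = 34
i=3,k=4: not 3>4, res = 34+3 = 37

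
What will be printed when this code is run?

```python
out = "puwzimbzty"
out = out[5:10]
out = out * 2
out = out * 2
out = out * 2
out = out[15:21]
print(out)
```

slice [5:10] → 'mbzty'
repeat ×2 → 'mbztymbzty'
repeat ×2 → 'mbztymbztymbztymbzty'
repeat ×2 → 'mbztymbztymbztymbztymbztymbztymbztymbzty'
slice [15:21] → 'mbztym'

mbztym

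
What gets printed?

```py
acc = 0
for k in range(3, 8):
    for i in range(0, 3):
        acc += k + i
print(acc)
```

90

k=3,i=0: acc = 0+3 = 3
k=3,i=1: acc = 3+4 = 7
k=3,i=2: acc = 7+5 = 12
k=4,i=0: acc = 12+4 = 16
k=4,i=1: acc = 16+5 = 21
k=4,i=2: acc = 21+6 = 27
k=5,i=0: acc = 27+5 = 32
k=5,i=1: acc = 32+6 = 38
k=5,i=2: acc = 38+7 = 45
k=6,i=0: acc = 45+6 = 51
k=6,i=1: acc = 51+7 = 58
k=6,i=2: acc = 58+8 = 66
k=7,i=0: acc = 66+7 = 73
k=7,i=1: acc = 73+8 = 81
k=7,i=2: acc = 81+9 = 90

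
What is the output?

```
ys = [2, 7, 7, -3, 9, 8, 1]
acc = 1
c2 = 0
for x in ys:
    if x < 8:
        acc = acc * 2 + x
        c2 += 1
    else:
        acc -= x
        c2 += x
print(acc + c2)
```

x=2: <8, acc = 1*2+2 = 4; c2=1
x=7: <8, acc = 4*2+7 = 15; c2=2
x=7: <8, acc = 15*2+7 = 37; c2=3
x=-3: <8, acc = 37*2+(-3) = 71; c2=4
x=9: not <8, acc = 71-9 = 62; c2=13
x=8: not <8, acc = 62-8 = 54; c2=21
x=1: <8, acc = 54*2+1 = 109; c2=22
acc+c2 = 109+22 = 131

131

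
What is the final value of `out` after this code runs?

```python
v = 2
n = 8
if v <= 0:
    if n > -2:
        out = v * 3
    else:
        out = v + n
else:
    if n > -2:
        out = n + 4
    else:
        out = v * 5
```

v=2, n=8
v <= 0 is False; n > -2 is True
→ out = n + 4 = 12

12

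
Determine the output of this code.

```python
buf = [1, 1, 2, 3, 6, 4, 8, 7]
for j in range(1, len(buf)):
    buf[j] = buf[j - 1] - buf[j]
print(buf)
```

j=1: buf[1] = 1-1 = 0 → [1, 0, 2, 3, 6, 4, 8, 7]
j=2: buf[2] = 0-2 = -2 → [1, 0, -2, 3, 6, 4, 8, 7]
j=3: buf[3] = (-2)-3 = -5 → [1, 0, -2, -5, 6, 4, 8, 7]
j=4: buf[4] = (-5)-6 = -11 → [1, 0, -2, -5, -11, 4, 8, 7]
j=5: buf[5] = (-11)-4 = -15 → [1, 0, -2, -5, -11, -15, 8, 7]
j=6: buf[6] = (-15)-8 = -23 → [1, 0, -2, -5, -11, -15, -23, 7]
j=7: buf[7] = (-23)-7 = -30 → [1, 0, -2, -5, -11, -15, -23, -30]

[1, 0, -2, -5, -11, -15, -23, -30]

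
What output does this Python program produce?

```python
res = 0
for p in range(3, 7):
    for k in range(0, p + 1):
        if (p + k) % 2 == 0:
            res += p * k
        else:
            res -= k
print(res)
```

132

p=3,k=0: odd sum, res = 0-0 = 0
p=3,k=1: even sum, res = 0+3 = 3
p=3,k=2: odd sum, res = 3-2 = 1
p=3,k=3: even sum, res = 1+9 = 10
p=4,k=0: even sum, res = 10+0 = 10
p=4,k=1: odd sum, res = 10-1 = 9
p=4,k=2: even sum, res = 9+8 = 17
p=4,k=3: odd sum, res = 17-3 = 14
p=4,k=4: even sum, res = 14+16 = 30
p=5,k=0: odd sum, res = 30-0 = 30
p=5,k=1: even sum, res = 30+5 = 35
p=5,k=2: odd sum, res = 35-2 = 33
p=5,k=3: even sum, res = 33+15 = 48
p=5,k=4: odd sum, res = 48-4 = 44
p=5,k=5: even sum, res = 44+25 = 69
p=6,k=0: even sum, res = 69+0 = 69
p=6,k=1: odd sum, res = 69-1 = 68
p=6,k=2: even sum, res = 68+12 = 80
p=6,k=3: odd sum, res = 80-3 = 77
p=6,k=4: even sum, res = 77+24 = 101
p=6,k=5: odd sum, res = 101-5 = 96
p=6,k=6: even sum, res = 96+36 = 132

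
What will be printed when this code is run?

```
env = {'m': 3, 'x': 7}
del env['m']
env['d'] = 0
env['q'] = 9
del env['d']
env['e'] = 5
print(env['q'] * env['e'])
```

del 'm' → {'x': 7}
env['d'] = 0 → {'x': 7, 'd': 0}
env['q'] = 9 → {'x': 7, 'd': 0, 'q': 9}
del 'd' → {'x': 7, 'q': 9}
env['e'] = 5 → {'x': 7, 'q': 9, 'e': 5}
env['q']*env['e'] = 9*5 = 45

45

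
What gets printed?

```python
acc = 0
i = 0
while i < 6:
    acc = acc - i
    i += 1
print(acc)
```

-15

i=0: acc = 0-0 = 0
i=1: acc = 0-1 = -1
i=2: acc = (-1)-2 = -3
i=3: acc = (-3)-3 = -6
i=4: acc = (-6)-4 = -10
i=5: acc = (-10)-5 = -15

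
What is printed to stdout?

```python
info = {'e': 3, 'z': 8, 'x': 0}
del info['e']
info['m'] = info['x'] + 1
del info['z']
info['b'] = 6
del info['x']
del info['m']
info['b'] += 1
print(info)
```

del 'e' → {'z': 8, 'x': 0}
info['m'] = info['x']+1 = 1 → {'z': 8, 'x': 0, 'm': 1}
del 'z' → {'x': 0, 'm': 1}
info['b'] = 6 → {'x': 0, 'm': 1, 'b': 6}
del 'x' → {'m': 1, 'b': 6}
del 'm' → {'b': 6}
info['b'] = 6+1 = 7 → {'b': 7}

{'b': 7}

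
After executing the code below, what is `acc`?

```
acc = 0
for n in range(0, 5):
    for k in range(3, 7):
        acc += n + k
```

130

n=0,k=3: acc = 0+3 = 3
n=0,k=4: acc = 3+4 = 7
n=0,k=5: acc = 7+5 = 12
n=0,k=6: acc = 12+6 = 18
n=1,k=3: acc = 18+4 = 22
n=1,k=4: acc = 22+5 = 27
n=1,k=5: acc = 27+6 = 33
n=1,k=6: acc = 33+7 = 40
n=2,k=3: acc = 40+5 = 45
n=2,k=4: acc = 45+6 = 51
n=2,k=5: acc = 51+7 = 58
n=2,k=6: acc = 58+8 = 66
n=3,k=3: acc = 66+6 = 72
n=3,k=4: acc = 72+7 = 79
n=3,k=5: acc = 79+8 = 87
n=3,k=6: acc = 87+9 = 96
n=4,k=3: acc = 96+7 = 103
n=4,k=4: acc = 103+8 = 111
n=4,k=5: acc = 111+9 = 120
n=4,k=6: acc = 120+10 = 130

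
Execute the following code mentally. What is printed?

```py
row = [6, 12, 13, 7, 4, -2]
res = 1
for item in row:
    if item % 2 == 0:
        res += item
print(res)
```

item=6: even, res = 1+6 = 7
item=12: even, res = 7+12 = 19
item=13: not even
item=7: not even
item=4: even, res = 19+4 = 23
item=-2: even, res = 23+(-2) = 21

21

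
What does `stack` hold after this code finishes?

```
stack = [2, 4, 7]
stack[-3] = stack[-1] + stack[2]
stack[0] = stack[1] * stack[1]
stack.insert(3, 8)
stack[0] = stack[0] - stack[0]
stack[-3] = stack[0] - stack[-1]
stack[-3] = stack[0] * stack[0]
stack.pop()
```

stack[-3] = stack[-1]+stack[2] = 7+7 = 14 → [14, 4, 7]
stack[0] = stack[1]*stack[1] = 4*4 = 16 → [16, 4, 7]
insert 8 at 3 → [16, 4, 7, 8]
stack[0] = stack[0]-stack[0] = 16-16 = 0 → [0, 4, 7, 8]
stack[-3] = stack[0]-stack[-1] = 0-8 = -8 → [0, -8, 7, 8]
stack[-3] = stack[0]*stack[0] = 0*0 = 0 → [0, 0, 7, 8]
pop() removes 8 → [0, 0, 7]

[0, 0, 7]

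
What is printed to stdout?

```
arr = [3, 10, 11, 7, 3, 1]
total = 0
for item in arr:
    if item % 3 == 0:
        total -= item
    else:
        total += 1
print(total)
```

-2

item=3: %3==0, total = 0-3 = -3
item=10: not %3==0, total = (-3)+1 = -2
item=11: not %3==0, total = (-2)+1 = -1
item=7: not %3==0, total = (-1)+1 = 0
item=3: %3==0, total = 0-3 = -3
item=1: not %3==0, total = (-3)+1 = -2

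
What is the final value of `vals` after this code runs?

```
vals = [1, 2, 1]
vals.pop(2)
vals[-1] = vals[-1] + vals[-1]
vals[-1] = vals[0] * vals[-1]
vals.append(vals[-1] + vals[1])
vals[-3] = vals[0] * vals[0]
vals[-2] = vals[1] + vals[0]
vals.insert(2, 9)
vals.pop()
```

pop(2) removes 1 → [1, 2]
vals[-1] = vals[-1]+vals[-1] = 2+2 = 4 → [1, 4]
vals[-1] = vals[0]*vals[-1] = 1*4 = 4 → [1, 4]
append vals[-1]+vals[1] = 4+4 = 8 → [1, 4, 8]
vals[-3] = vals[0]*vals[0] = 1*1 = 1 → [1, 4, 8]
vals[-2] = vals[1]+vals[0] = 4+1 = 5 → [1, 5, 8]
insert 9 at 2 → [1, 5, 9, 8]
pop() removes 8 → [1, 5, 9]

[1, 5, 9]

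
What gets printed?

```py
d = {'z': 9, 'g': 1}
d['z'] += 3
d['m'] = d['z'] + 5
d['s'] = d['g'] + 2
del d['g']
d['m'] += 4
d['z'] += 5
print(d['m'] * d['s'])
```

63

d['z'] = 9+3 = 12 → {'z': 12, 'g': 1}
d['m'] = d['z']+5 = 17 → {'z': 12, 'g': 1, 'm': 17}
d['s'] = d['g']+2 = 3 → {'z': 12, 'g': 1, 'm': 17, 's': 3}
del 'g' → {'z': 12, 'm': 17, 's': 3}
d['m'] = 17+4 = 21 → {'z': 12, 'm': 21, 's': 3}
d['z'] = 12+5 = 17 → {'z': 17, 'm': 21, 's': 3}
d['m']*d['s'] = 21*3 = 63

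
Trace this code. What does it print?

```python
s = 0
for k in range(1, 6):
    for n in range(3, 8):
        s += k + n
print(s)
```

200

k=1,n=3: s = 0+4 = 4
k=1,n=4: s = 4+5 = 9
k=1,n=5: s = 9+6 = 15
k=1,n=6: s = 15+7 = 22
k=1,n=7: s = 22+8 = 30
k=2,n=3: s = 30+5 = 35
k=2,n=4: s = 35+6 = 41
k=2,n=5: s = 41+7 = 48
k=2,n=6: s = 48+8 = 56
k=2,n=7: s = 56+9 = 65
k=3,n=3: s = 65+6 = 71
k=3,n=4: s = 71+7 = 78
k=3,n=5: s = 78+8 = 86
k=3,n=6: s = 86+9 = 95
k=3,n=7: s = 95+10 = 105
k=4,n=3: s = 105+7 = 112
k=4,n=4: s = 112+8 = 120
k=4,n=5: s = 120+9 = 129
k=4,n=6: s = 129+10 = 139
k=4,n=7: s = 139+11 = 150
k=5,n=3: s = 150+8 = 158
k=5,n=4: s = 158+9 = 167
k=5,n=5: s = 167+10 = 177
k=5,n=6: s = 177+11 = 188
k=5,n=7: s = 188+12 = 200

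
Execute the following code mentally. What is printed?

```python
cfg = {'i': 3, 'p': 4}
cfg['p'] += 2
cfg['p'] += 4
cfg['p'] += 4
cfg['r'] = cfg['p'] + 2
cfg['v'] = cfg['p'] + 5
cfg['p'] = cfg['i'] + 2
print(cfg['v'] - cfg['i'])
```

cfg['p'] = 4+2 = 6 → {'i': 3, 'p': 6}
cfg['p'] = 6+4 = 10 → {'i': 3, 'p': 10}
cfg['p'] = 10+4 = 14 → {'i': 3, 'p': 14}
cfg['r'] = cfg['p']+2 = 16 → {'i': 3, 'p': 14, 'r': 16}
cfg['v'] = cfg['p']+5 = 19 → {'i': 3, 'p': 14, 'r': 16, 'v': 19}
cfg['p'] = cfg['i']+2 = 5 → {'i': 3, 'p': 5, 'r': 16, 'v': 19}
cfg['v']-cfg['i'] = 19-3 = 16

16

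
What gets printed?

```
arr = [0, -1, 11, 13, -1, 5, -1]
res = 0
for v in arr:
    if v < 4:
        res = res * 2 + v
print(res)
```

v=0: <4, res = 0*2+0 = 0
v=-1: <4, res = 0*2+(-1) = -1
v=11: not <4
v=13: not <4
v=-1: <4, res = (-1)*2+(-1) = -3
v=5: not <4
v=-1: <4, res = (-3)*2+(-1) = -7

-7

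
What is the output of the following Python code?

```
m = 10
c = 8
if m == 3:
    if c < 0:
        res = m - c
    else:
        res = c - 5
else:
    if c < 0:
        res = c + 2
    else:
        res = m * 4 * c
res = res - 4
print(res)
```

m=10, c=8
m == 3 is False; c < 0 is False
→ res = m * 4 * c = 320
res = 320-4 = 316

316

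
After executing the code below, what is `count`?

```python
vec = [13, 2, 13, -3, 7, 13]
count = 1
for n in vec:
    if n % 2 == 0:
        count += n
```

3

n=13: not even
n=2: even, count = 1+2 = 3
n=13: not even
n=-3: not even
n=7: not even
n=13: not even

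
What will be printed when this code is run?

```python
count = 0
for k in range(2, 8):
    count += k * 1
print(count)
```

k=2: count = 0+2*1 = 2
k=3: count = 2+3*1 = 5
k=4: count = 5+4*1 = 9
k=5: count = 9+5*1 = 14
k=6: count = 14+6*1 = 20
k=7: count = 20+7*1 = 27

27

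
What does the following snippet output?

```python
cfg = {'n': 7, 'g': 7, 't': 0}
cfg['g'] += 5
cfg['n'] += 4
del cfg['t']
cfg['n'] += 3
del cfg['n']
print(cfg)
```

cfg['g'] = 7+5 = 12 → {'n': 7, 'g': 12, 't': 0}
cfg['n'] = 7+4 = 11 → {'n': 11, 'g': 12, 't': 0}
del 't' → {'n': 11, 'g': 12}
cfg['n'] = 11+3 = 14 → {'n': 14, 'g': 12}
del 'n' → {'g': 12}

{'g': 12}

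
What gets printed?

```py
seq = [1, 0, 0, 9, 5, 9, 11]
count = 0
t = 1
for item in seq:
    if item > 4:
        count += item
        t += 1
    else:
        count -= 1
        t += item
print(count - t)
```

item=1: not >4, count = 0-1 = -1; t=2
item=0: not >4, count = (-1)-1 = -2; t=2
item=0: not >4, count = (-2)-1 = -3; t=2
item=9: >4, count = (-3)+9 = 6; t=3
item=5: >4, count = 6+5 = 11; t=4
item=9: >4, count = 11+9 = 20; t=5
item=11: >4, count = 20+11 = 31; t=6
count-t = 31-6 = 25

25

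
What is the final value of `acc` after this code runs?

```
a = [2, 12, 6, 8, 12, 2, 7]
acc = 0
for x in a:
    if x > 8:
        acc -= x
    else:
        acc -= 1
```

x=2: not >8, acc = 0-1 = -1
x=12: >8, acc = (-1)-12 = -13
x=6: not >8, acc = (-13)-1 = -14
x=8: not >8, acc = (-14)-1 = -15
x=12: >8, acc = (-15)-12 = -27
x=2: not >8, acc = (-27)-1 = -28
x=7: not >8, acc = (-28)-1 = -29

-29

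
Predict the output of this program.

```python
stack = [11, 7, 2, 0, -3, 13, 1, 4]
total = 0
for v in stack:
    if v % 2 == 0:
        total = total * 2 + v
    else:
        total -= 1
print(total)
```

v=11: not even, total = 0-1 = -1
v=7: not even, total = (-1)-1 = -2
v=2: even, total = (-2)*2+2 = -2
v=0: even, total = (-2)*2+0 = -4
v=-3: not even, total = (-4)-1 = -5
v=13: not even, total = (-5)-1 = -6
v=1: not even, total = (-6)-1 = -7
v=4: even, total = (-7)*2+4 = -10

-10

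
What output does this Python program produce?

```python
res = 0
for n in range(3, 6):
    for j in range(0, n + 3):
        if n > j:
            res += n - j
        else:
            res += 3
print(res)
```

58

n=3,j=0: 3>0, res = 0+3 = 3
n=3,j=1: 3>1, res = 3+2 = 5
n=3,j=2: 3>2, res = 5+1 = 6
n=3,j=3: not 3>3, res = 6+3 = 9
n=3,j=4: not 3>4, res = 9+3 = 12
n=3,j=5: not 3>5, res = 12+3 = 15
n=4,j=0: 4>0, res = 15+4 = 19
n=4,j=1: 4>1, res = 19+3 = 22
n=4,j=2: 4>2, res = 22+2 = 24
n=4,j=3: 4>3, res = 24+1 = 25
n=4,j=4: not 4>4, res = 25+3 = 28
n=4,j=5: not 4>5, res = 28+3 = 31
n=4,j=6: not 4>6, res = 31+3 = 34
n=5,j=0: 5>0, res = 34+5 = 39
n=5,j=1: 5>1, res = 39+4 = 43
n=5,j=2: 5>2, res = 43+3 = 46
n=5,j=3: 5>3, res = 46+2 = 48
n=5,j=4: 5>4, res = 48+1 = 49
n=5,j=5: not 5>5, res = 49+3 = 52
n=5,j=6: not 5>6, res = 52+3 = 55
n=5,j=7: not 5>7, res = 55+3 = 58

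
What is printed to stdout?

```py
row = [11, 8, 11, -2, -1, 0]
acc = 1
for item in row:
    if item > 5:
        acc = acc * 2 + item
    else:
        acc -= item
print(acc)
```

item=11: >5, acc = 1*2+11 = 13
item=8: >5, acc = 13*2+8 = 34
item=11: >5, acc = 34*2+11 = 79
item=-2: not >5, acc = 79-(-2) = 81
item=-1: not >5, acc = 81-(-1) = 82
item=0: not >5, acc = 82-0 = 82

82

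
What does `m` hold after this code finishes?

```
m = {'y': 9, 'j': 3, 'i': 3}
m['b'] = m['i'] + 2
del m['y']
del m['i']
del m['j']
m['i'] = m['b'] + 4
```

{'b': 5, 'i': 9}

m['b'] = m['i']+2 = 5 → {'y': 9, 'j': 3, 'i': 3, 'b': 5}
del 'y' → {'j': 3, 'i': 3, 'b': 5}
del 'i' → {'j': 3, 'b': 5}
del 'j' → {'b': 5}
m['i'] = m['b']+4 = 9 → {'b': 5, 'i': 9}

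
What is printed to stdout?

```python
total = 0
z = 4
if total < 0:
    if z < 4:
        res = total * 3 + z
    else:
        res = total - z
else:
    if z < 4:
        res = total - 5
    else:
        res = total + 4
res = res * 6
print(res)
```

total=0, z=4
total < 0 is False; z < 4 is False
→ res = total + 4 = 4
res = 4*6 = 24

24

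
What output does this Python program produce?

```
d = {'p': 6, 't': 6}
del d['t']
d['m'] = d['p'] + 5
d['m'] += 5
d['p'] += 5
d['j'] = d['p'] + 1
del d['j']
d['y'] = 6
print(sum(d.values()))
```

33

del 't' → {'p': 6}
d['m'] = d['p']+5 = 11 → {'p': 6, 'm': 11}
d['m'] = 11+5 = 16 → {'p': 6, 'm': 16}
d['p'] = 6+5 = 11 → {'p': 11, 'm': 16}
d['j'] = d['p']+1 = 12 → {'p': 11, 'm': 16, 'j': 12}
del 'j' → {'p': 11, 'm': 16}
d['y'] = 6 → {'p': 11, 'm': 16, 'y': 6}
sum of values = 33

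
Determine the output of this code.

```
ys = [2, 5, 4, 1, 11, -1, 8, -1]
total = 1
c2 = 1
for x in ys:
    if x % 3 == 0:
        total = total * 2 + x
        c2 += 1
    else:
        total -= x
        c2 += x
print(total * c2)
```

-840

x=2: not %3==0, total = 1-2 = -1; c2=3
x=5: not %3==0, total = (-1)-5 = -6; c2=8
x=4: not %3==0, total = (-6)-4 = -10; c2=12
x=1: not %3==0, total = (-10)-1 = -11; c2=13
x=11: not %3==0, total = (-11)-11 = -22; c2=24
x=-1: not %3==0, total = (-22)-(-1) = -21; c2=23
x=8: not %3==0, total = (-21)-8 = -29; c2=31
x=-1: not %3==0, total = (-29)-(-1) = -28; c2=30
total*c2 = (-28)*30 = -840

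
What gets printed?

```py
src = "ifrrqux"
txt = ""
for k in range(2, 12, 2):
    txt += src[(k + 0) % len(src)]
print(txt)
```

rqxfr

k=2: add src[2]='r' → 'r'
k=4: add src[4]='q' → 'rq'
k=6: add src[6]='x' → 'rqx'
k=8: add src[1]='f' → 'rqxf'
k=10: add src[3]='r' → 'rqxfr'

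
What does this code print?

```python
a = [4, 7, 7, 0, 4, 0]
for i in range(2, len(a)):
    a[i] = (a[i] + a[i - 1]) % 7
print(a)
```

[4, 7, 0, 0, 4, 4]

i=2: a[2] = (7+7)%7 = 0 → [4, 7, 0, 0, 4, 0]
i=3: a[3] = (0+0)%7 = 0 → [4, 7, 0, 0, 4, 0]
i=4: a[4] = (4+0)%7 = 4 → [4, 7, 0, 0, 4, 0]
i=5: a[5] = (0+4)%7 = 4 → [4, 7, 0, 0, 4, 4]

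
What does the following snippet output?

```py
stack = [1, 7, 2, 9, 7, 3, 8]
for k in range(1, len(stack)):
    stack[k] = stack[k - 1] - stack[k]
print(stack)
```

[1, -6, -8, -17, -24, -27, -35]

k=1: stack[1] = 1-7 = -6 → [1, -6, 2, 9, 7, 3, 8]
k=2: stack[2] = (-6)-2 = -8 → [1, -6, -8, 9, 7, 3, 8]
k=3: stack[3] = (-8)-9 = -17 → [1, -6, -8, -17, 7, 3, 8]
k=4: stack[4] = (-17)-7 = -24 → [1, -6, -8, -17, -24, 3, 8]
k=5: stack[5] = (-24)-3 = -27 → [1, -6, -8, -17, -24, -27, 8]
k=6: stack[6] = (-27)-8 = -35 → [1, -6, -8, -17, -24, -27, -35]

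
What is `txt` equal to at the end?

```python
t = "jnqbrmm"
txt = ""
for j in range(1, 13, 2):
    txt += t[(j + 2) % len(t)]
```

j=1: add t[3]='b' → 'b'
j=3: add t[5]='m' → 'bm'
j=5: add t[0]='j' → 'bmj'
j=7: add t[2]='q' → 'bmjq'
j=9: add t[4]='r' → 'bmjqr'
j=11: add t[6]='m' → 'bmjqrm'

'bmjqrm'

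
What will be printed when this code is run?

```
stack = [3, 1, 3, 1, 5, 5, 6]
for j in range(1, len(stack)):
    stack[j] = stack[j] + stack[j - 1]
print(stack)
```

[3, 4, 7, 8, 13, 18, 24]

j=1: stack[1] = 1+3 = 4 → [3, 4, 3, 1, 5, 5, 6]
j=2: stack[2] = 3+4 = 7 → [3, 4, 7, 1, 5, 5, 6]
j=3: stack[3] = 1+7 = 8 → [3, 4, 7, 8, 5, 5, 6]
j=4: stack[4] = 5+8 = 13 → [3, 4, 7, 8, 13, 5, 6]
j=5: stack[5] = 5+13 = 18 → [3, 4, 7, 8, 13, 18, 6]
j=6: stack[6] = 6+18 = 24 → [3, 4, 7, 8, 13, 18, 24]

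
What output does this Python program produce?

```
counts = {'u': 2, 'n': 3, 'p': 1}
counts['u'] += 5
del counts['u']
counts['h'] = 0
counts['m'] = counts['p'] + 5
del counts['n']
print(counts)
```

counts['u'] = 2+5 = 7 → {'u': 7, 'n': 3, 'p': 1}
del 'u' → {'n': 3, 'p': 1}
counts['h'] = 0 → {'n': 3, 'p': 1, 'h': 0}
counts['m'] = counts['p']+5 = 6 → {'n': 3, 'p': 1, 'h': 0, 'm': 6}
del 'n' → {'p': 1, 'h': 0, 'm': 6}

{'p': 1, 'h': 0, 'm': 6}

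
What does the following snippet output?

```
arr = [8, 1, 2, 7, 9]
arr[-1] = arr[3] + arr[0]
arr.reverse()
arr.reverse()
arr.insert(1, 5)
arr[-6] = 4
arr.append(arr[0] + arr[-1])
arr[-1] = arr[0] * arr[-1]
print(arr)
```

[4, 5, 1, 2, 7, 15, 76]

arr[-1] = arr[3]+arr[0] = 7+8 = 15 → [8, 1, 2, 7, 15]
reverse → [15, 7, 2, 1, 8]
reverse → [8, 1, 2, 7, 15]
insert 5 at 1 → [8, 5, 1, 2, 7, 15]
arr[-6] = 4 → [4, 5, 1, 2, 7, 15]
append arr[0]+arr[-1] = 4+15 = 19 → [4, 5, 1, 2, 7, 15, 19]
arr[-1] = arr[0]*arr[-1] = 4*19 = 76 → [4, 5, 1, 2, 7, 15, 76]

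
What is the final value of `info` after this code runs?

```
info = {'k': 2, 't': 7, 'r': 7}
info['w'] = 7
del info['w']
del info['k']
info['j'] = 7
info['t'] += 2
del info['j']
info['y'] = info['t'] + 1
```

{'t': 9, 'r': 7, 'y': 10}

info['w'] = 7 → {'k': 2, 't': 7, 'r': 7, 'w': 7}
del 'w' → {'k': 2, 't': 7, 'r': 7}
del 'k' → {'t': 7, 'r': 7}
info['j'] = 7 → {'t': 7, 'r': 7, 'j': 7}
info['t'] = 7+2 = 9 → {'t': 9, 'r': 7, 'j': 7}
del 'j' → {'t': 9, 'r': 7}
info['y'] = info['t']+1 = 10 → {'t': 9, 'r': 7, 'y': 10}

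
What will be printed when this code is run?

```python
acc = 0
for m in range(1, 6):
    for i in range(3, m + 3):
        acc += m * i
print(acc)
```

250

m=1,i=3: acc = 0+3 = 3
m=2,i=3: acc = 3+6 = 9
m=2,i=4: acc = 9+8 = 17
m=3,i=3: acc = 17+9 = 26
m=3,i=4: acc = 26+12 = 38
m=3,i=5: acc = 38+15 = 53
m=4,i=3: acc = 53+12 = 65
m=4,i=4: acc = 65+16 = 81
m=4,i=5: acc = 81+20 = 101
m=4,i=6: acc = 101+24 = 125
m=5,i=3: acc = 125+15 = 140
m=5,i=4: acc = 140+20 = 160
m=5,i=5: acc = 160+25 = 185
m=5,i=6: acc = 185+30 = 215
m=5,i=7: acc = 215+35 = 250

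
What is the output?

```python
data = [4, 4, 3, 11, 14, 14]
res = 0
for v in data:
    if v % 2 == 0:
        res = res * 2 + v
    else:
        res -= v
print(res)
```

34

v=4: even, res = 0*2+4 = 4
v=4: even, res = 4*2+4 = 12
v=3: not even, res = 12-3 = 9
v=11: not even, res = 9-11 = -2
v=14: even, res = (-2)*2+14 = 10
v=14: even, res = 10*2+14 = 34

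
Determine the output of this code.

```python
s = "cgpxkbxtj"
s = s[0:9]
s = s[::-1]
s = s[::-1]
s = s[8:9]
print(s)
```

j

slice [0:9] → 'cgpxkbxtj'
reverse → 'jtxbkxpgc'
reverse → 'cgpxkbxtj'
slice [8:9] → 'j'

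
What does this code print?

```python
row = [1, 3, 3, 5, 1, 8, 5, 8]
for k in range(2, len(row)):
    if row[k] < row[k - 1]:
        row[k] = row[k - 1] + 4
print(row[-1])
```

21

k=2: 3>=3, unchanged → [1, 3, 3, 5, 1, 8, 5, 8]
k=3: 5>=3, unchanged → [1, 3, 3, 5, 1, 8, 5, 8]
k=4: 1<5, row[4] = 5+4 = 9 → [1, 3, 3, 5, 9, 8, 5, 8]
k=5: 8<9, row[5] = 9+4 = 13 → [1, 3, 3, 5, 9, 13, 5, 8]
k=6: 5<13, row[6] = 13+4 = 17 → [1, 3, 3, 5, 9, 13, 17, 8]
k=7: 8<17, row[7] = 17+4 = 21 → [1, 3, 3, 5, 9, 13, 17, 21]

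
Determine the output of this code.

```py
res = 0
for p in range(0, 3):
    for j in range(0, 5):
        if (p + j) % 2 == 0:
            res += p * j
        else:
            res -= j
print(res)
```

p=0,j=0: even sum, res = 0+0 = 0
p=0,j=1: odd sum, res = 0-1 = -1
p=0,j=2: even sum, res = (-1)+0 = -1
p=0,j=3: odd sum, res = (-1)-3 = -4
p=0,j=4: even sum, res = (-4)+0 = -4
p=1,j=0: odd sum, res = (-4)-0 = -4
p=1,j=1: even sum, res = (-4)+1 = -3
p=1,j=2: odd sum, res = (-3)-2 = -5
p=1,j=3: even sum, res = (-5)+3 = -2
p=1,j=4: odd sum, res = (-2)-4 = -6
p=2,j=0: even sum, res = (-6)+0 = -6
p=2,j=1: odd sum, res = (-6)-1 = -7
p=2,j=2: even sum, res = (-7)+4 = -3
p=2,j=3: odd sum, res = (-3)-3 = -6
p=2,j=4: even sum, res = (-6)+8 = 2

2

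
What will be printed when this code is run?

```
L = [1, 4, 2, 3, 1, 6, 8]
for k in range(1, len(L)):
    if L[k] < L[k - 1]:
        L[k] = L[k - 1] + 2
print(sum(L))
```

55

k=1: 4>=1, unchanged → [1, 4, 2, 3, 1, 6, 8]
k=2: 2<4, L[2] = 4+2 = 6 → [1, 4, 6, 3, 1, 6, 8]
k=3: 3<6, L[3] = 6+2 = 8 → [1, 4, 6, 8, 1, 6, 8]
k=4: 1<8, L[4] = 8+2 = 10 → [1, 4, 6, 8, 10, 6, 8]
k=5: 6<10, L[5] = 10+2 = 12 → [1, 4, 6, 8, 10, 12, 8]
k=6: 8<12, L[6] = 12+2 = 14 → [1, 4, 6, 8, 10, 12, 14]
sum = 55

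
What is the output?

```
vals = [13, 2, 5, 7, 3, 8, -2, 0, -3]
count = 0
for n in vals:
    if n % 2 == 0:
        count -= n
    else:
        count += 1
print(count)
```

n=13: not even, count = 0+1 = 1
n=2: even, count = 1-2 = -1
n=5: not even, count = (-1)+1 = 0
n=7: not even, count = 0+1 = 1
n=3: not even, count = 1+1 = 2
n=8: even, count = 2-8 = -6
n=-2: even, count = (-6)-(-2) = -4
n=0: even, count = (-4)-0 = -4
n=-3: not even, count = (-4)+1 = -3

-3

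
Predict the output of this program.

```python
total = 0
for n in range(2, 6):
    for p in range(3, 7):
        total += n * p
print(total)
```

252

n=2,p=3: total = 0+6 = 6
n=2,p=4: total = 6+8 = 14
n=2,p=5: total = 14+10 = 24
n=2,p=6: total = 24+12 = 36
n=3,p=3: total = 36+9 = 45
n=3,p=4: total = 45+12 = 57
n=3,p=5: total = 57+15 = 72
n=3,p=6: total = 72+18 = 90
n=4,p=3: total = 90+12 = 102
n=4,p=4: total = 102+16 = 118
n=4,p=5: total = 118+20 = 138
n=4,p=6: total = 138+24 = 162
n=5,p=3: total = 162+15 = 177
n=5,p=4: total = 177+20 = 197
n=5,p=5: total = 197+25 = 222
n=5,p=6: total = 222+30 = 252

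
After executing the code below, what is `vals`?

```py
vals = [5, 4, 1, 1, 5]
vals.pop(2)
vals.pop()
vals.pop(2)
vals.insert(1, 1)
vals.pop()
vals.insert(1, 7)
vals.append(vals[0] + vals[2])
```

pop(2) removes 1 → [5, 4, 1, 5]
pop() removes 5 → [5, 4, 1]
pop(2) removes 1 → [5, 4]
insert 1 at 1 → [5, 1, 4]
pop() removes 4 → [5, 1]
insert 7 at 1 → [5, 7, 1]
append vals[0]+vals[2] = 5+1 = 6 → [5, 7, 1, 6]

[5, 7, 1, 6]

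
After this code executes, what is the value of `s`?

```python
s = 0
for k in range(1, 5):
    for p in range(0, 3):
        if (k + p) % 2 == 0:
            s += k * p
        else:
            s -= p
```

k=1,p=0: odd sum, s = 0-0 = 0
k=1,p=1: even sum, s = 0+1 = 1
k=1,p=2: odd sum, s = 1-2 = -1
k=2,p=0: even sum, s = (-1)+0 = -1
k=2,p=1: odd sum, s = (-1)-1 = -2
k=2,p=2: even sum, s = (-2)+4 = 2
k=3,p=0: odd sum, s = 2-0 = 2
k=3,p=1: even sum, s = 2+3 = 5
k=3,p=2: odd sum, s = 5-2 = 3
k=4,p=0: even sum, s = 3+0 = 3
k=4,p=1: odd sum, s = 3-1 = 2
k=4,p=2: even sum, s = 2+8 = 10

10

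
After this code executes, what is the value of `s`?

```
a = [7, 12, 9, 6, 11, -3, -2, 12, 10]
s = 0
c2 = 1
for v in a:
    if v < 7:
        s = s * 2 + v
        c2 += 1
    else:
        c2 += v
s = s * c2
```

1040

v=7: not <7; c2=8
v=12: not <7; c2=20
v=9: not <7; c2=29
v=6: <7, s = 0*2+6 = 6; c2=30
v=11: not <7; c2=41
v=-3: <7, s = 6*2+(-3) = 9; c2=42
v=-2: <7, s = 9*2+(-2) = 16; c2=43
v=12: not <7; c2=55
v=10: not <7; c2=65
s*c2 = 16*65 = 1040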